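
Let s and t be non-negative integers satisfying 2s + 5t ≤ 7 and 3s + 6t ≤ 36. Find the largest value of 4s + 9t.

13

Relaxing integrality, the LP optimum is 14.00 at (s,t) = (3.5, 0), which is not an integer point.
(s,t)=(1,1): 2·1+5·1=7≤7, 3·1+6·1=9≤36, objective 13.
(s,t)=(3,0): 2·3+5·0=6≤7, 3·3+6·0=9≤36, objective 12.
(s,t)=(0,1): 2·0+5·1=5≤7, 3·0+6·1=6≤36, objective 9.
The best lattice point is (1,1), giving 13.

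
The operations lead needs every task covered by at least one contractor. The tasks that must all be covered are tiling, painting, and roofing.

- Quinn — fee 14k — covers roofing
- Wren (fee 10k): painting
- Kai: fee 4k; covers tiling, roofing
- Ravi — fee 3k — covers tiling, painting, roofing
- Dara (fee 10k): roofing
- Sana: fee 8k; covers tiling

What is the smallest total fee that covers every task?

Ravi alone covers tiling, painting, roofing — every task.
Total fee: 3.
No cover costs less than 3.

3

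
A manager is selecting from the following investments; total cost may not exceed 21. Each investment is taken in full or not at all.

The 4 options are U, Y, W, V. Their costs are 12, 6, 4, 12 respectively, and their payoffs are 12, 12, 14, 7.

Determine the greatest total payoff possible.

Allowing fractional choices, the relaxed optimum would be about 37.0, but investments are indivisible.
U + Y: cost 12 + 6 = 18 ≤ 21, payoff 12 + 12 = 24.
Y + W: cost 6 + 4 = 10 ≤ 21, payoff 12 + 14 = 26.
U + W: cost 12 + 4 = 16 ≤ 21, payoff 12 + 14 = 26.
The maximum payoff is 26; one optimal choice is Y and W.

26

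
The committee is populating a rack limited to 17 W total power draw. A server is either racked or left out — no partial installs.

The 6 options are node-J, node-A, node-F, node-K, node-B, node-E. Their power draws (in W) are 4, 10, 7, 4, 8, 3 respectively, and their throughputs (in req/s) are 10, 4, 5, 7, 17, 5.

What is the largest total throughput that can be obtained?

node-J + node-K + node-B: power draw 4 + 4 + 8 = 16 ≤ 17, throughput 10 + 7 + 17 = 34.
node-J + node-B + node-E: power draw 4 + 8 + 3 = 15 ≤ 17, throughput 10 + 17 + 5 = 32.
node-K + node-B + node-E: power draw 4 + 8 + 3 = 15 ≤ 17, throughput 7 + 17 + 5 = 29.
Best is node-J, node-K, and node-B with total throughput 34.

34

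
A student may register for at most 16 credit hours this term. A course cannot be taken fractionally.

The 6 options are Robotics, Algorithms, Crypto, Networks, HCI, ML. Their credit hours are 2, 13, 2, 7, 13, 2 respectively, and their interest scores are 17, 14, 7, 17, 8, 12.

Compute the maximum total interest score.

Robotics + Networks + ML: credit hours 2 + 7 + 2 = 11 ≤ 16, interest score 17 + 17 + 12 = 46.
Robotics + Crypto + Networks + ML: credit hours 2 + 2 + 7 + 2 = 13 ≤ 16, interest score 17 + 7 + 17 + 12 = 53.
Robotics + Crypto + Networks: credit hours 2 + 2 + 7 = 11 ≤ 16, interest score 17 + 7 + 17 = 41.
Best is Robotics, Crypto, Networks, and ML with total interest score 53.

53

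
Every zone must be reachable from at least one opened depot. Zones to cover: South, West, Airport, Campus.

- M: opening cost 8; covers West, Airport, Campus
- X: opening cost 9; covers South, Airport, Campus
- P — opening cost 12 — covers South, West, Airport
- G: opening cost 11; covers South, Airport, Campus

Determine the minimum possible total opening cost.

This is an integer covering problem.
Choose M and X: together they cover South, West, Airport, Campus — every zone.
Total opening cost: 8 + 9 = 17.
No cover costs less than 17.

17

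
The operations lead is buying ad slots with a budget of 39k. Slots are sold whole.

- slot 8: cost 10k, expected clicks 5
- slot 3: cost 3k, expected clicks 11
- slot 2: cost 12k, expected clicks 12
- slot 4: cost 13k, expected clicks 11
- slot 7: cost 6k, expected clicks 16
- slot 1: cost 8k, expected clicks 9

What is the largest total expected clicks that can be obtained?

53

Treat it as a binary knapsack problem.
Allowing fractional choices, the relaxed optimum would be about 56.5, but ad slots are indivisible.
slot 8 + slot 3 + slot 2 + slot 7 + slot 1: cost 10 + 3 + 12 + 6 + 8 = 39 ≤ 39, expected clicks 5 + 11 + 12 + 16 + 9 = 53.
slot 3 + slot 2 + slot 4 + slot 7: cost 3 + 12 + 13 + 6 = 34 ≤ 39, expected clicks 11 + 12 + 11 + 16 = 50.
Best is slot 8, slot 3, slot 2, slot 7, and slot 1 with total expected clicks 53.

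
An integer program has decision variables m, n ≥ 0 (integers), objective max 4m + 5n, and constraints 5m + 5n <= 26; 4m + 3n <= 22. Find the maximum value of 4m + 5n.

25

(m,n)=(0,5): 5·0+5·5=25≤26, 4·0+3·5=15≤22, objective 25.
(m,n)=(1,4): 5·1+5·4=25≤26, 4·1+3·4=16≤22, objective 24.
(m,n)=(0,4): 5·0+5·4=20≤26, 4·0+3·4=12≤22, objective 20.
No feasible integer point exceeds 25.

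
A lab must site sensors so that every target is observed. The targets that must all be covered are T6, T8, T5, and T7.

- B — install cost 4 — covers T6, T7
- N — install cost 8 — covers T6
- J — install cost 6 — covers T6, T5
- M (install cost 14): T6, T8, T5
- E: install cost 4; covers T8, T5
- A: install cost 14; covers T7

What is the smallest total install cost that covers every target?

8

This is an integer covering problem.
Choose B and E: together they cover T6, T8, T5, T7 — every target.
Total install cost: 4 + 4 = 8.
No cover costs less than 8.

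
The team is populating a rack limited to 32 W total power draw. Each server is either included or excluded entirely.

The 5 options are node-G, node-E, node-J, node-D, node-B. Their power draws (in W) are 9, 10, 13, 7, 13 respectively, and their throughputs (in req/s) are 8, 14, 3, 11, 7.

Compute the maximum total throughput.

This is an integer program with binary decision variables.
node-E + node-D + node-B: power draw 10 + 7 + 13 = 30 ≤ 32, throughput 14 + 11 + 7 = 32.
node-G + node-E + node-D: power draw 9 + 10 + 7 = 26 ≤ 32, throughput 8 + 14 + 11 = 33.
node-G + node-E + node-B: power draw 9 + 10 + 13 = 32 ≤ 32, throughput 8 + 14 + 7 = 29.
Best is node-G, node-E, and node-D with total throughput 33.

33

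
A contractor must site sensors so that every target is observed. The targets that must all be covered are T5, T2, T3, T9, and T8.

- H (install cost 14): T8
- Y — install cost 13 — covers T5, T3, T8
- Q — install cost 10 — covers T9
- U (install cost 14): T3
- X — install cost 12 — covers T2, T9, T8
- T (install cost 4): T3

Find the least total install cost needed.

25

The greedy cost-per-new-target heuristic would pick X, T, and Y for 29, but a cheaper cover exists.
Choose Y and X: together they cover T5, T2, T3, T9, T8 — every target.
Total install cost: 13 + 12 = 25.
No cover costs less than 25.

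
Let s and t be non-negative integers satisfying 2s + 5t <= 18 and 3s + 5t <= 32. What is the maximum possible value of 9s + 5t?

81

(s,t)=(9,0): 2·9+5·0=18≤18, 3·9+5·0=27≤32, objective 81.
(s,t)=(8,0): 2·8+5·0=16≤18, 3·8+5·0=24≤32, objective 72.
No feasible integer point exceeds 81.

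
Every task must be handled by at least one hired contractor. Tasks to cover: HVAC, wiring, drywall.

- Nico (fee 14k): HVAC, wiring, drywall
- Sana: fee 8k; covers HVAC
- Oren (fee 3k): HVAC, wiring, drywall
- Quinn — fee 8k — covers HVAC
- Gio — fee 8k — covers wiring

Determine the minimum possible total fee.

Oren alone covers HVAC, wiring, drywall — every task.
Total fee: 3.

3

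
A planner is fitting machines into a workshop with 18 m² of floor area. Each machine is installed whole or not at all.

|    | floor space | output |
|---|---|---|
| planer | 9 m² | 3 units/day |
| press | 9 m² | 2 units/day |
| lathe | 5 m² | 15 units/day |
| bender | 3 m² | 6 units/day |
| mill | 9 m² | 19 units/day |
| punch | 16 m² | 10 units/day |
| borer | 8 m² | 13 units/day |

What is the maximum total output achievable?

40

Take lathe, bender, and mill: floor space 5 + 3 + 9 = 17 ≤ 18, output 15 + 6 + 19 = 40.
No other feasible combination does better.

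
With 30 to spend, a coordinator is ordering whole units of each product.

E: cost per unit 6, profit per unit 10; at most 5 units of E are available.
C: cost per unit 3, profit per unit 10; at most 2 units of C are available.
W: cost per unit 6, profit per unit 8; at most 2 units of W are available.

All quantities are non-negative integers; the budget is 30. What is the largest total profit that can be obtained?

60

Take 4×E and 2×C: cost 30 ≤ 30, profit 4·10 + 2·10 = 60.
C has the best ratio (10/3) and is taken to its limit of 2; remaining capacity is filled optimally with the others.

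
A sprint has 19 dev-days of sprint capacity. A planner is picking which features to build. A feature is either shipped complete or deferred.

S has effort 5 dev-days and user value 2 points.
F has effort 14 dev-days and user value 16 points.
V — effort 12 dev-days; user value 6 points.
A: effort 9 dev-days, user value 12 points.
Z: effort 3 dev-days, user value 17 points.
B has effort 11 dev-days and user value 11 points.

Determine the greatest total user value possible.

F + Z: effort 14 + 3 = 17 ≤ 19, user value 16 + 17 = 33.
S + Z + B: effort 5 + 3 + 11 = 19 ≤ 19, user value 2 + 17 + 11 = 30.
S + A + Z: effort 5 + 9 + 3 = 17 ≤ 19, user value 2 + 12 + 17 = 31.
Best is F and Z with total user value 33.

33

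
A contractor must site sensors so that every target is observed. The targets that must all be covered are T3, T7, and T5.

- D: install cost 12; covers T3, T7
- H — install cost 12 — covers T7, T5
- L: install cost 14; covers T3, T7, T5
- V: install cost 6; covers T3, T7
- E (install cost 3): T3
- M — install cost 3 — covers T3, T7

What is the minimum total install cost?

The greedy cost-per-new-target heuristic would pick M and H for 15, but a cheaper cover exists.
L alone covers T3, T7, T5 — every target.
Total install cost: 14.
No cover costs less than 14.

14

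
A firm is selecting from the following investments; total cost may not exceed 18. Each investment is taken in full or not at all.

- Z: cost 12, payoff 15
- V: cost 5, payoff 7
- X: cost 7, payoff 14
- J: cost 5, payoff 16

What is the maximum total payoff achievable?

This is a 0-1 knapsack instance.
X + J: cost 7 + 5 = 12 ≤ 18, payoff 14 + 16 = 30.
V + X + J: cost 5 + 7 + 5 = 17 ≤ 18, payoff 7 + 14 + 16 = 37.
Z + J: cost 12 + 5 = 17 ≤ 18, payoff 15 + 16 = 31.
Best is V, X, and J with total payoff 37.

37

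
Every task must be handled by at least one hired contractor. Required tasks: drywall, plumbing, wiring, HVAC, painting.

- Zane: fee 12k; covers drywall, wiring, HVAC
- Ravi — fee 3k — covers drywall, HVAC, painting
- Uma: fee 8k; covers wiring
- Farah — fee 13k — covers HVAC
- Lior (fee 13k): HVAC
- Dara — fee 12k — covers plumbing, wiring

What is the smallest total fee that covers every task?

15

Choose Ravi and Dara: together they cover drywall, plumbing, wiring, HVAC, painting — every task.
Total fee: 3 + 12 = 15.
No cover costs less than 15.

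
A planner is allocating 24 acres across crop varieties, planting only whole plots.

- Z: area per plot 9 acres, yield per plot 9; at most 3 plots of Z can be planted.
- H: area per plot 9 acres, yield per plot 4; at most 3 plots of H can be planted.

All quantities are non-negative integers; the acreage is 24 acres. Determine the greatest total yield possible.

This is a bounded integer knapsack.
Take 2×Z: area 18 ≤ 24, yield 2·9 = 18.
No other integer combination yields more.

18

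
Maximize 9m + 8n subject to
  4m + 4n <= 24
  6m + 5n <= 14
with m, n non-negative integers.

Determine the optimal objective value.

(m,n)=(2,0) is feasible, giving 18.
(m,n)=(1,1) is feasible, giving 17.
(m,n)=(0,2) is feasible, giving 16.
No feasible integer point exceeds 18.

18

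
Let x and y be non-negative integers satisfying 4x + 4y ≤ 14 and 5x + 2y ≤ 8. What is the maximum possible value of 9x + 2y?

(x,y)=(1,1) is feasible, giving 11.
(x,y)=(1,0) is feasible, giving 9.
(x,y)=(0,2) is feasible, giving 4.
No feasible integer point exceeds 11.

11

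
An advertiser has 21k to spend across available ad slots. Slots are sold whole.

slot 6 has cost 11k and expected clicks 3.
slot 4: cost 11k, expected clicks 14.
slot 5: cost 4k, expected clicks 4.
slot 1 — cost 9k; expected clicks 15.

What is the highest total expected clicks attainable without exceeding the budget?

29

Treat it as a binary knapsack problem.
Allowing fractional choices, the relaxed optimum would be about 30.0, but ad slots are indivisible.
slot 4 + slot 1: cost 11 + 9 = 20 ≤ 21, expected clicks 14 + 15 = 29.
slot 5 + slot 1: cost 4 + 9 = 13 ≤ 21, expected clicks 4 + 15 = 19.
slot 4 + slot 5: cost 11 + 4 = 15 ≤ 21, expected clicks 14 + 4 = 18.
Best is slot 4 and slot 1 with total expected clicks 29.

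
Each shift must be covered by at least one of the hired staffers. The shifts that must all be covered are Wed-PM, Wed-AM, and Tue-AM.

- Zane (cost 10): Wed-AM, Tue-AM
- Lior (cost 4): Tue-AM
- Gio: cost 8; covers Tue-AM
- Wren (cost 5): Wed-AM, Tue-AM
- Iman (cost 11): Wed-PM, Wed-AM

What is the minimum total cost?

15

The greedy cost-per-new-shift heuristic would pick Wren and Iman for 16, but a cheaper cover exists.
Choose Lior and Iman: together they cover Wed-PM, Wed-AM, Tue-AM — every shift.
Total cost: 4 + 11 = 15.
No cover costs less than 15.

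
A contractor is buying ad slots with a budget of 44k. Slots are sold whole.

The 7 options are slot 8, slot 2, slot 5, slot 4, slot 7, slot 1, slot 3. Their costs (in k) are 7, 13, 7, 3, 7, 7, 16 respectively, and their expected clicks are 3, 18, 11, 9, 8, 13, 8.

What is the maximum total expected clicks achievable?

This is an integer program with binary decision variables.
Allowing fractional choices, the relaxed optimum would be about 62.5, but ad slots are indivisible.
slot 2 + slot 5 + slot 4 + slot 7 + slot 1: cost 13 + 7 + 3 + 7 + 7 = 37 ≤ 44, expected clicks 18 + 11 + 9 + 8 + 13 = 59.
slot 8 + slot 2 + slot 5 + slot 4 + slot 7 + slot 1: cost 7 + 13 + 7 + 3 + 7 + 7 = 44 ≤ 44, expected clicks 3 + 18 + 11 + 9 + 8 + 13 = 62.
Best is slot 8, slot 2, slot 5, slot 4, slot 7, and slot 1 with total expected clicks 62.

62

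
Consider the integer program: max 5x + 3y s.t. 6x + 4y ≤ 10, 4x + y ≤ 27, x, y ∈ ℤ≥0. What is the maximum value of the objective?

The continuous relaxation peaks at (1.67, 0) with value 8.33; rounding to a feasible lattice point costs some objective.
(x,y)=(1,1): 6·1+4·1=10≤10, 4·1+1·1=5≤27, objective 8.
(x,y)=(0,2): 6·0+4·2=8≤10, 4·0+1·2=2≤27, objective 6.
(x,y)=(1,0): 6·1+4·0=6≤10, 4·1+1·0=4≤27, objective 5.
No feasible integer point exceeds 8.

8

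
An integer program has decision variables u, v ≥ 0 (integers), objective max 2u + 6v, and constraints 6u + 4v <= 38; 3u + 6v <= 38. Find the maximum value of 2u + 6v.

The continuous relaxation peaks at (0, 6.33) with value 38.00; rounding to a feasible lattice point costs some objective.
(u,v)=(0,6) is feasible, giving 36.
(u,v)=(1,5) is feasible, giving 32.
(u,v)=(0,5) is feasible, giving 30.
Maximum is 36 at (u,v)=(0,6).

36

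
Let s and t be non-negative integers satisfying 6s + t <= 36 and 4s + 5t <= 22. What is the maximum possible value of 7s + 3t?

(s,t)=(5,0) is feasible, giving 35.
(s,t)=(4,1) is feasible, giving 31.
(s,t)=(4,0) is feasible, giving 28.
Maximum is 35 at (s,t)=(5,0).

35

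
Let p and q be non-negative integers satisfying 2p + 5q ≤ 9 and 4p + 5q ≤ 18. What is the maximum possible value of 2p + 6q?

The continuous relaxation peaks at (0, 1.8) with value 10.80; rounding to a feasible lattice point costs some objective.
(p,q)=(2,1): 2·2+5·1=9≤9, 4·2+5·1=13≤18, objective 10.
(p,q)=(1,1): 2·1+5·1=7≤9, 4·1+5·1=9≤18, objective 8.
(p,q)=(0,1): 2·0+5·1=5≤9, 4·0+5·1=5≤18, objective 6.
(p,q)=(3,0): 2·3+5·0=6≤9, 4·3+5·0=12≤18, objective 6.
No feasible integer point exceeds 10.

10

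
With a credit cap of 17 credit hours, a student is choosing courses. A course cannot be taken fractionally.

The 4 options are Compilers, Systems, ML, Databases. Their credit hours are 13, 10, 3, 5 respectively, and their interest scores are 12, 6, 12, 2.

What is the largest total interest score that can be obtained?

This is an integer program with binary decision variables.
Allowing fractional choices, the relaxed optimum would be about 24.6, but courses are indivisible.
Compilers + ML: credit hours 13 + 3 = 16 ≤ 17, interest score 12 + 12 = 24.
Systems + ML: credit hours 10 + 3 = 13 ≤ 17, interest score 6 + 12 = 18.
ML + Databases: credit hours 3 + 5 = 8 ≤ 17, interest score 12 + 2 = 14.
Best is Compilers and ML with total interest score 24.

24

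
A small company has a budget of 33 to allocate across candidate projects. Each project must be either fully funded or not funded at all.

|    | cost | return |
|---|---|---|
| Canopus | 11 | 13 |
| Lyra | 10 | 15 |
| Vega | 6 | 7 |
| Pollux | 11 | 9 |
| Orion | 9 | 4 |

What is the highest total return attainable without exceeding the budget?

37

Allowing fractional choices, the relaxed optimum would be about 39.9, but projects are indivisible.
Canopus + Lyra + Orion: cost 11 + 10 + 9 = 30 ≤ 33, return 13 + 15 + 4 = 32.
Canopus + Lyra + Vega: cost 11 + 10 + 6 = 27 ≤ 33, return 13 + 15 + 7 = 35.
Canopus + Lyra + Pollux: cost 11 + 10 + 11 = 32 ≤ 33, return 13 + 15 + 9 = 37.
Best is Canopus, Lyra, and Pollux with total return 37.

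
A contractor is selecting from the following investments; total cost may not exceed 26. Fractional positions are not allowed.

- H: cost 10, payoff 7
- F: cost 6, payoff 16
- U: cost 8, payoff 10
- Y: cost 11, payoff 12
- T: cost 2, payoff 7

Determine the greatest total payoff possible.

Allowing fractional choices, the relaxed optimum would be about 43.9, but investments are indivisible.
H + F + U + T: cost 10 + 6 + 8 + 2 = 26 ≤ 26, payoff 7 + 16 + 10 + 7 = 40.
F + Y + T: cost 6 + 11 + 2 = 19 ≤ 26, payoff 16 + 12 + 7 = 35.
F + U + Y: cost 6 + 8 + 11 = 25 ≤ 26, payoff 16 + 10 + 12 = 38.
Best is H, F, U, and T with total payoff 40.

40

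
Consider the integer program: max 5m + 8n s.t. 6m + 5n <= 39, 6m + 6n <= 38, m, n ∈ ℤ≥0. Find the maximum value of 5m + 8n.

48

Relaxing integrality, the LP optimum is 50.67 at (m,n) = (0, 6.33), which is not an integer point.
(m,n)=(0,6) is feasible, giving 48.
(m,n)=(1,5) is feasible, giving 45.
(m,n)=(0,5) is feasible, giving 40.
No feasible integer point exceeds 48.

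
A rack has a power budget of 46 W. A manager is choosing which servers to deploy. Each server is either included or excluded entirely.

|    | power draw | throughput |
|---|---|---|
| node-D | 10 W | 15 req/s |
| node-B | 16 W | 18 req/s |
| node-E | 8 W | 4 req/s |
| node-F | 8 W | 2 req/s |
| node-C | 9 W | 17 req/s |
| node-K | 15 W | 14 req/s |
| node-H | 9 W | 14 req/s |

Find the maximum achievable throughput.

64

node-D + node-B + node-C + node-H: power draw 10 + 16 + 9 + 9 = 44 ≤ 46, throughput 15 + 18 + 17 + 14 = 64.
node-D + node-B + node-E + node-C: power draw 10 + 16 + 8 + 9 = 43 ≤ 46, throughput 15 + 18 + 4 + 17 = 54.
node-D + node-C + node-K + node-H: power draw 10 + 9 + 15 + 9 = 43 ≤ 46, throughput 15 + 17 + 14 + 14 = 60.
Best is node-D, node-B, node-C, and node-H with total throughput 64.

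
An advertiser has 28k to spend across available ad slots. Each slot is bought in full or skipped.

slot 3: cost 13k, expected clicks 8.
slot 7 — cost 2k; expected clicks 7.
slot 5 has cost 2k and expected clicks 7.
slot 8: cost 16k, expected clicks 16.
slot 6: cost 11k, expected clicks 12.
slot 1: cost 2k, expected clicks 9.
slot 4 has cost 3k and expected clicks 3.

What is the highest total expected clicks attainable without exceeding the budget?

42

Take slot 7, slot 5, slot 8, slot 1, and slot 4: cost 2 + 2 + 16 + 2 + 3 = 25 ≤ 28, expected clicks 7 + 7 + 16 + 9 + 3 = 42.
No other feasible combination does better.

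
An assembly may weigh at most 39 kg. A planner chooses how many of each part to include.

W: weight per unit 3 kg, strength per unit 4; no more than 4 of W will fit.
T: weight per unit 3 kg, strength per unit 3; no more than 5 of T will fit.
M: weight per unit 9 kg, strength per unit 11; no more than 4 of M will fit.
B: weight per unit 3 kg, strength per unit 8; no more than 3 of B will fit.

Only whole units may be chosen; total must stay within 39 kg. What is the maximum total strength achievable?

Take 4×W, 2×M, and 3×B: weight 39 ≤ 39, strength 4·4 + 2·11 + 3·8 = 62.
B has the best ratio (8/3) and is taken to its limit of 3; remaining capacity is filled optimally with the others.

62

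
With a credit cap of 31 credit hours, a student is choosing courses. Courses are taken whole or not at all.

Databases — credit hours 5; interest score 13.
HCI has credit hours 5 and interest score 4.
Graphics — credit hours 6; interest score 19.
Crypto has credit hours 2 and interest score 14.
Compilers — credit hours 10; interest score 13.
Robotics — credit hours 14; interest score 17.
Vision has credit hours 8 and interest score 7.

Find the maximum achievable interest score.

Take Databases, Graphics, Crypto, Compilers, and Vision: credit hours 5 + 6 + 2 + 10 + 8 = 31 ≤ 31, interest score 13 + 19 + 14 + 13 + 7 = 66.
No other feasible combination does better.

66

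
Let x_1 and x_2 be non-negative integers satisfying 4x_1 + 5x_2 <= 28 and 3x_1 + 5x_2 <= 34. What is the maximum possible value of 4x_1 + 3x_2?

28

(x_1,x_2)=(7,0): 4·7+5·0=28≤28, 3·7+5·0=21≤34, objective 28.
(x_1,x_2)=(6,0): 4·6+5·0=24≤28, 3·6+5·0=18≤34, objective 24.
No feasible integer point exceeds 28.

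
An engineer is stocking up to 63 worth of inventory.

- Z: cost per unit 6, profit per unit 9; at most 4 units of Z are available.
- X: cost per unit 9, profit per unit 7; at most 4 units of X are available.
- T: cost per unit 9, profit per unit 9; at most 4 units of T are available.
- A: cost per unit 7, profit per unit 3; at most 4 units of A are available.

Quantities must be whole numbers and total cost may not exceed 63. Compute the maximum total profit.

72

This is a bounded integer knapsack.
Take 4×Z and 4×T: cost 60 ≤ 63, profit 4·9 + 4·9 = 72.
Z has the best ratio (9/6) and is taken to its limit of 4; remaining capacity is filled optimally with the others.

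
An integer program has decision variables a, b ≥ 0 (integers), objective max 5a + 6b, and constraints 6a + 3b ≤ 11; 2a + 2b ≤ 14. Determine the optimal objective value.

(a,b)=(0,3) is feasible, giving 18.
(a,b)=(0,2) is feasible, giving 12.
No feasible integer point exceeds 18.

18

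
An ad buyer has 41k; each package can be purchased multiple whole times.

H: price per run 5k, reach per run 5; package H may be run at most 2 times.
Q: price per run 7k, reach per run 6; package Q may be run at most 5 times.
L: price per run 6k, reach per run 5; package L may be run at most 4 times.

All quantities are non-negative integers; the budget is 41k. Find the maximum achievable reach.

36

This is a bounded integer knapsack.
H has the best ratio (5/5); taking only H gives at most 2×5 = 10 (stopped by the supply cap of 2).
Mixing does better — 2×H, 1×Q, and 4×L: price 41 ≤ 41, reach 2·5 + 1·6 + 4·5 = 36.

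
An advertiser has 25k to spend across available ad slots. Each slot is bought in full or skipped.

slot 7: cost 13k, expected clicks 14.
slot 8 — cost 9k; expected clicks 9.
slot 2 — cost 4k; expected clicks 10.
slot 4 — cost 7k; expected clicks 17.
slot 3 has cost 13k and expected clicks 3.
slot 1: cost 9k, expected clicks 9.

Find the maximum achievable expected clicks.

41

Allowing fractional choices, the relaxed optimum would be about 42.0, but ad slots are indivisible.
slot 7 + slot 2 + slot 4: cost 13 + 4 + 7 = 24 ≤ 25, expected clicks 14 + 10 + 17 = 41.
slot 8 + slot 2 + slot 4: cost 9 + 4 + 7 = 20 ≤ 25, expected clicks 9 + 10 + 17 = 36.
Best is slot 7, slot 2, and slot 4 with total expected clicks 41.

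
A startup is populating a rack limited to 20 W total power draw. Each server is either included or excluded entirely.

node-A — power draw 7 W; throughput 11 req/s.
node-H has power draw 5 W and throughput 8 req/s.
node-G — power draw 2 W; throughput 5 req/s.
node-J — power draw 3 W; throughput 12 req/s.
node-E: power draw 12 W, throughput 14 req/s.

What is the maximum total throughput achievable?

36

Take node-A, node-H, node-G, and node-J: power draw 7 + 5 + 2 + 3 = 17 ≤ 20, throughput 11 + 8 + 5 + 12 = 36.
No other feasible combination does better.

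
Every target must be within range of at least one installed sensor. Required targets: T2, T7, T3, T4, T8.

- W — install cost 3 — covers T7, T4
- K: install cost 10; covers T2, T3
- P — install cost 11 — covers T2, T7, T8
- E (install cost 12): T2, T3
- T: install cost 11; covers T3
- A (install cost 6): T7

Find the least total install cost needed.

Choose W, K, and P: together they cover T2, T7, T3, T4, T8 — every target.
Total install cost: 3 + 10 + 11 = 24.

24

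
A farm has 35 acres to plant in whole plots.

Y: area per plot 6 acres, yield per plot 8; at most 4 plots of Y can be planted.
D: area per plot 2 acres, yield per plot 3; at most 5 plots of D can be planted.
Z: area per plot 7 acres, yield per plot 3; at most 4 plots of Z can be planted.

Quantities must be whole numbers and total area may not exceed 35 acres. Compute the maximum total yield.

D has the best ratio (3/2); taking only D gives at most 5×3 = 15 (stopped by the supply cap of 5).
Mixing does better — 4×Y and 5×D: area 34 ≤ 35, yield 4·8 + 5·3 = 47.

47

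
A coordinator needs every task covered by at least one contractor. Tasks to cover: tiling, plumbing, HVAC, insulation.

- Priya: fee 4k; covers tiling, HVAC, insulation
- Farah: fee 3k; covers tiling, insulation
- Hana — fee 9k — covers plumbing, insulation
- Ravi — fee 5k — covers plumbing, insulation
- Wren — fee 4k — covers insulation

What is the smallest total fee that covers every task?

9

Choose Priya and Ravi: together they cover tiling, plumbing, HVAC, insulation — every task.
Total fee: 4 + 5 = 9.
No cover costs less than 9.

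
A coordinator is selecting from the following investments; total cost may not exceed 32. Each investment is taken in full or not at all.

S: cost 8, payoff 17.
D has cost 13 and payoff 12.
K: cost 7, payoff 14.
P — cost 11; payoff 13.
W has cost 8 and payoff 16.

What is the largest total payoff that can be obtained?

47

S + P + W: cost 8 + 11 + 8 = 27 ≤ 32, payoff 17 + 13 + 16 = 46.
S + K + W: cost 8 + 7 + 8 = 23 ≤ 32, payoff 17 + 14 + 16 = 47.
S + D + W: cost 8 + 13 + 8 = 29 ≤ 32, payoff 17 + 12 + 16 = 45.
Best is S, K, and W with total payoff 47.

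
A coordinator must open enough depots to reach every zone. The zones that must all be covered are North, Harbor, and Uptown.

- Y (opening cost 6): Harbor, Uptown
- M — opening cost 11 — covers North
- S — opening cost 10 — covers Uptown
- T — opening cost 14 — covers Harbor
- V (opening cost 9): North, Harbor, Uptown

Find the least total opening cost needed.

9

V alone covers North, Harbor, Uptown — every zone.
Total opening cost: 9.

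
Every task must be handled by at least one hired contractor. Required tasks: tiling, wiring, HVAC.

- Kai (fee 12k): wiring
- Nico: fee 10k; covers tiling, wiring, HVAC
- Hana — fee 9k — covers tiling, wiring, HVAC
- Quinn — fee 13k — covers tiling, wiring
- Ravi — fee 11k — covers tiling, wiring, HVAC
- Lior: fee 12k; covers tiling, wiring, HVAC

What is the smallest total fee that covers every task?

9

Hana alone covers tiling, wiring, HVAC — every task.
Total fee: 9.
No cover costs less than 9.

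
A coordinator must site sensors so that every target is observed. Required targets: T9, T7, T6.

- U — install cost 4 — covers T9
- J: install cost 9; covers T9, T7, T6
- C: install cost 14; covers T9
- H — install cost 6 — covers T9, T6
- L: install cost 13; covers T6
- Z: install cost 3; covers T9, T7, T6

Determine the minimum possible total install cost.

Z alone covers T9, T7, T6 — every target.
Total install cost: 3.
No cover costs less than 3.

3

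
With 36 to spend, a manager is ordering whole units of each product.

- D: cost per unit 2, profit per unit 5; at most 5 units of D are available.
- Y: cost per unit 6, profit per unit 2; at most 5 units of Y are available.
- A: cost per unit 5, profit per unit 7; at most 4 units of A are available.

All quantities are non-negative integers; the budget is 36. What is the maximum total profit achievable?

55

This is a bounded integer knapsack.
5×D and 4×A: cost 30 ≤ 36, profit 5·5 + 4·7 = 53.
5×D, 1×Y, and 4×A: cost 36 ≤ 36, profit 5·5 + 1·2 + 4·7 = 55.
Best is 55.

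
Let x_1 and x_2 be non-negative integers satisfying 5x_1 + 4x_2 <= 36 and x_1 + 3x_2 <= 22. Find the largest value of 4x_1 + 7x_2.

53

Relaxing integrality, the LP optimum is 54.36 at (x_1,x_2) = (1.82, 6.73), which is not an integer point.
(x_1,x_2)=(1,7): 5·1+4·7=33≤36, 1·1+3·7=22≤22, objective 53.
(x_1,x_2)=(2,6): 5·2+4·6=34≤36, 1·2+3·6=20≤22, objective 50.
Maximum is 53 at (x_1,x_2)=(1,7).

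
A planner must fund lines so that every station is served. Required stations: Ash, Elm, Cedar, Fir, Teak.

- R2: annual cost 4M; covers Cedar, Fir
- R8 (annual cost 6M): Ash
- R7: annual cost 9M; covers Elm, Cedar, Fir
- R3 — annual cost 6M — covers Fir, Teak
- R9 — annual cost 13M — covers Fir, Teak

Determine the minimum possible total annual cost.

21

This is a weighted set-cover instance.
Choose R8, R7, and R3: together they cover Ash, Elm, Cedar, Fir, Teak — every station.
Total annual cost: 6 + 9 + 6 = 21.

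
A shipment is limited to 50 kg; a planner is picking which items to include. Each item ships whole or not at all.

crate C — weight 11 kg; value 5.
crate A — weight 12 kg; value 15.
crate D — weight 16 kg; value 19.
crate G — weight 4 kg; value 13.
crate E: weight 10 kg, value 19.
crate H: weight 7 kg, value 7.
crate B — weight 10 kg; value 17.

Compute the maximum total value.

Take crate D, crate G, crate E, crate H, and crate B: weight 16 + 4 + 10 + 7 + 10 = 47 ≤ 50, value 19 + 13 + 19 + 7 + 17 = 75.
No other feasible combination does better.

75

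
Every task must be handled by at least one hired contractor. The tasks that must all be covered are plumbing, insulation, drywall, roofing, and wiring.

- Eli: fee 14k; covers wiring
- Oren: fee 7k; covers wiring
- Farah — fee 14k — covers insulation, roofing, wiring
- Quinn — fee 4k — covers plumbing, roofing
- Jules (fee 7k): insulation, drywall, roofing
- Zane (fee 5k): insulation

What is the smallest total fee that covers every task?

18

Choose Oren, Quinn, and Jules: together they cover plumbing, insulation, drywall, roofing, wiring — every task.
Total fee: 7 + 4 + 7 = 18.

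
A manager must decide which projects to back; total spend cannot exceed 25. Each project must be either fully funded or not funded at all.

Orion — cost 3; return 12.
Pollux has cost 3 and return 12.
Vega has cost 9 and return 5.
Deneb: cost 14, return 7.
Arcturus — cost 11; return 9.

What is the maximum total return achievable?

33

Allowing fractional choices, the relaxed optimum would be about 37.4, but projects are indivisible.
Orion + Pollux + Deneb: cost 3 + 3 + 14 = 20 ≤ 25, return 12 + 12 + 7 = 31.
Orion + Pollux + Arcturus: cost 3 + 3 + 11 = 17 ≤ 25, return 12 + 12 + 9 = 33.
Best is Orion, Pollux, and Arcturus with total return 33.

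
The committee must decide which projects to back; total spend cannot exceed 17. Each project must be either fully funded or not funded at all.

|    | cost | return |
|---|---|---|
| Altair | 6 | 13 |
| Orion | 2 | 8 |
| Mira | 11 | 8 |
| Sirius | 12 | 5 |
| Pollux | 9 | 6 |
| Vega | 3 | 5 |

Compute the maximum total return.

27

Treat it as a binary knapsack problem.
Altair + Orion + Vega: cost 6 + 2 + 3 = 11 ≤ 17, return 13 + 8 + 5 = 26.
Altair + Orion + Pollux: cost 6 + 2 + 9 = 17 ≤ 17, return 13 + 8 + 6 = 27.
Best is Altair, Orion, and Pollux with total return 27.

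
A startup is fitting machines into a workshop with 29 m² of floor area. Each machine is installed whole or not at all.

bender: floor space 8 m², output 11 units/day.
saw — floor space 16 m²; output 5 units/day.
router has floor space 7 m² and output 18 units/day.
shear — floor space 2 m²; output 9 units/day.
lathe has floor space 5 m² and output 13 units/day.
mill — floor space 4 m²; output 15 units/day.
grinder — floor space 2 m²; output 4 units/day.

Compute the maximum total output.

70

This is a 0-1 knapsack instance.
Allowing fractional choices, the relaxed optimum would be about 70.3, but machines are indivisible.
bender + router + shear + lathe + mill + grinder: floor space 8 + 7 + 2 + 5 + 4 + 2 = 28 ≤ 29, output 11 + 18 + 9 + 13 + 15 + 4 = 70.
bender + router + lathe + mill + grinder: floor space 8 + 7 + 5 + 4 + 2 = 26 ≤ 29, output 11 + 18 + 13 + 15 + 4 = 61.
bender + router + shear + lathe + mill: floor space 8 + 7 + 2 + 5 + 4 = 26 ≤ 29, output 11 + 18 + 9 + 13 + 15 = 66.
Best is bender, router, shear, lathe, mill, and grinder with total output 70.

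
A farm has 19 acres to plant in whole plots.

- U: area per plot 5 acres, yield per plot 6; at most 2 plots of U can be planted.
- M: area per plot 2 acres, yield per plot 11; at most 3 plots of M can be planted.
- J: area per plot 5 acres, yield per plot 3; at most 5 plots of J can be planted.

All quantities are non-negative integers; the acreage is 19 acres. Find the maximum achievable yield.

M has the best ratio (11/2); taking only M gives at most 3×11 = 33 (stopped by the supply cap of 3).
Mixing does better — 2×U and 3×M: area 16 ≤ 19, yield 2·6 + 3·11 = 45.

45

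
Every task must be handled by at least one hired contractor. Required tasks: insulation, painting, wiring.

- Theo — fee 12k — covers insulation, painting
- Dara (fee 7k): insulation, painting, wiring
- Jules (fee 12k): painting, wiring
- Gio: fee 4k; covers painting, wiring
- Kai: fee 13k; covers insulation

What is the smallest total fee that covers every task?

7

The greedy cost-per-new-task heuristic would pick Gio and Dara for 11, but a cheaper cover exists.
Dara alone covers insulation, painting, wiring — every task.
Total fee: 7.
No cover costs less than 7.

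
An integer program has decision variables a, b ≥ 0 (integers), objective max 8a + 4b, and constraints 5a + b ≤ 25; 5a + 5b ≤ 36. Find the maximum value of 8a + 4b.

44

(a,b)=(4,3): 5·4+1·3=23≤25, 5·4+5·3=35≤36, objective 44.
(a,b)=(3,4): 5·3+1·4=19≤25, 5·3+5·4=35≤36, objective 40.
(a,b)=(4,2): 5·4+1·2=22≤25, 5·4+5·2=30≤36, objective 40.
No feasible integer point exceeds 44.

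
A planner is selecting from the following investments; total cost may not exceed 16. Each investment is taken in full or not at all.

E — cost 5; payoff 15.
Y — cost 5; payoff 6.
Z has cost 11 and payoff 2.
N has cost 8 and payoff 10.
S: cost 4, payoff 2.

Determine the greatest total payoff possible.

Take E and N: cost 5 + 8 = 13 ≤ 16, payoff 15 + 10 = 25.
No other feasible combination does better.

25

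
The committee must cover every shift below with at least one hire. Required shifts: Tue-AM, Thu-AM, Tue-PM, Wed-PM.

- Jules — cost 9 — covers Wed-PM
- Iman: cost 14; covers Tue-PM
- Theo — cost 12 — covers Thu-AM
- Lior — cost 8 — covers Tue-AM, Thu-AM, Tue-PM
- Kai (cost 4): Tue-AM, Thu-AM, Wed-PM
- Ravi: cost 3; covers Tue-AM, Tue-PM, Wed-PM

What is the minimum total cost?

7

Choose Kai and Ravi: together they cover Tue-AM, Thu-AM, Tue-PM, Wed-PM — every shift.
Total cost: 4 + 3 = 7.
No cover costs less than 7.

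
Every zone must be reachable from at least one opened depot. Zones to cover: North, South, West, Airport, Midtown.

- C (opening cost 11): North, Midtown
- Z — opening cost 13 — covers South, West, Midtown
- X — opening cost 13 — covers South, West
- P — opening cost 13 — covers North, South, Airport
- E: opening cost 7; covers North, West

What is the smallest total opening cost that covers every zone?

26

The greedy cost-per-new-zone heuristic would pick E, Z, and P for 33, but a cheaper cover exists.
Choose Z and P: together they cover North, South, West, Airport, Midtown — every zone.
Total opening cost: 13 + 13 = 26.
No cover costs less than 26.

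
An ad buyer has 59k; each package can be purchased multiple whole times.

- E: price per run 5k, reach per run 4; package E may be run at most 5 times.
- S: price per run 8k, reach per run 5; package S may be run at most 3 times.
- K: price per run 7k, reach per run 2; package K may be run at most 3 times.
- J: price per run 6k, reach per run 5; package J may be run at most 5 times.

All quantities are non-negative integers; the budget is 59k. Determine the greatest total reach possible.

Take 4×E, 1×S, and 5×J: price 58 ≤ 59, reach 4·4 + 1·5 + 5·5 = 46.
J has the best ratio (5/6) and is taken to its limit of 5; remaining capacity is filled optimally with the others.

46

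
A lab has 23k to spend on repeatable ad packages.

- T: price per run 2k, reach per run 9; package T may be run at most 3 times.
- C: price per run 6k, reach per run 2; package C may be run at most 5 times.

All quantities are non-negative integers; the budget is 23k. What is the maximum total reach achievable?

T has the best ratio (9/2); taking only T gives at most 3×9 = 27 (stopped by the supply cap of 3).
Mixing does better — 3×T and 2×C: price 18 ≤ 23, reach 3·9 + 2·2 = 31.

31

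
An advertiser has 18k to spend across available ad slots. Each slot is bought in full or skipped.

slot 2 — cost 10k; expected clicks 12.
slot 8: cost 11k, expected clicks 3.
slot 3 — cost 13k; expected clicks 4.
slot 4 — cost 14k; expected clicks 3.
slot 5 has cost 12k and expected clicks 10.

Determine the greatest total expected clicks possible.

12

slot 5: cost 12 ≤ 18, expected clicks 10.
slot 3: cost 13 ≤ 18, expected clicks 4.
slot 2: cost 10 ≤ 18, expected clicks 12.
Best is slot 2 with total expected clicks 12.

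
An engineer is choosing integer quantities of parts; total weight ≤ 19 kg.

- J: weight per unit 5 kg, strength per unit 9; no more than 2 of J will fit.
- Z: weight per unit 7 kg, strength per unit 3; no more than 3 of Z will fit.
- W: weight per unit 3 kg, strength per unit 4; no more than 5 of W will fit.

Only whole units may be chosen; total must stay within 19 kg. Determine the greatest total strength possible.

J has the best ratio (9/5); taking only J gives at most 2×9 = 18 (stopped by the supply cap of 2).
Mixing does better — 2×J and 3×W: weight 19 ≤ 19, strength 2·9 + 3·4 = 30.

30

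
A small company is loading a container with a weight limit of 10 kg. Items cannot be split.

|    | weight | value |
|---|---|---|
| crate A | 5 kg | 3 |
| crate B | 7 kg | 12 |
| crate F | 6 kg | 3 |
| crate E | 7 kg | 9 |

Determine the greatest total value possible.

12

Treat it as a binary knapsack problem.
Take crate B: weight 7 ≤ 10, value 12.
No other feasible combination does better.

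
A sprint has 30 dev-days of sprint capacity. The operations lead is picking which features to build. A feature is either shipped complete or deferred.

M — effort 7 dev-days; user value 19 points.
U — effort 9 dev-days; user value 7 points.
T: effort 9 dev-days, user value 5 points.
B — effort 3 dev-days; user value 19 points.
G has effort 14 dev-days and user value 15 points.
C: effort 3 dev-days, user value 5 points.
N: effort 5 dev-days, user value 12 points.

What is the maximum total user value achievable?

65

This is an integer program with binary decision variables.
Allowing fractional choices, the relaxed optimum would be about 67.9, but features are indivisible.
M + B + G + N: effort 7 + 3 + 14 + 5 = 29 ≤ 30, user value 19 + 19 + 15 + 12 = 65.
M + U + B + C + N: effort 7 + 9 + 3 + 3 + 5 = 27 ≤ 30, user value 19 + 7 + 19 + 5 + 12 = 62.
Best is M, B, G, and N with total user value 65.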